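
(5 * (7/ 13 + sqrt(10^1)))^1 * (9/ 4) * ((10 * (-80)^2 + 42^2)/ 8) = 5178915/ 104 + 739845 * sqrt(10)/ 8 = 342246.67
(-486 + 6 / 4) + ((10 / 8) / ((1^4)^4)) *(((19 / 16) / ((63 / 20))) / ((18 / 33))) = -2925031 / 6048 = -483.64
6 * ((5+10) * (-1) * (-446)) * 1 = 40140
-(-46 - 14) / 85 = 12 / 17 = 0.71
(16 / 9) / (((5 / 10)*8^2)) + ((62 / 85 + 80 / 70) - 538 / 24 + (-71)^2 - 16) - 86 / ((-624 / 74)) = 349099028 / 69615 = 5014.71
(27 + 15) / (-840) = -1 / 20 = -0.05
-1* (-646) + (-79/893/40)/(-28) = 646.00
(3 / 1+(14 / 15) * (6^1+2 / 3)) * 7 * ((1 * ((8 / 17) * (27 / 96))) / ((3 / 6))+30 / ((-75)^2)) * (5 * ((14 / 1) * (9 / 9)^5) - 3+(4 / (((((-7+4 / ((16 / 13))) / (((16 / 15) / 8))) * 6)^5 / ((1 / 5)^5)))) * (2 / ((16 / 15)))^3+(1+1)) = 17908423435377669543811 / 14888392272949218750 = 1202.84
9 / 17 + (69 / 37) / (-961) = 318840 / 604469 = 0.53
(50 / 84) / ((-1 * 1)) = -25 / 42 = -0.60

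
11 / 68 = 0.16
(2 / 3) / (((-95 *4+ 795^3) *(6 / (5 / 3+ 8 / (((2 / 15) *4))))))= 10 / 2713281273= 0.00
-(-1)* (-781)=-781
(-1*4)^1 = -4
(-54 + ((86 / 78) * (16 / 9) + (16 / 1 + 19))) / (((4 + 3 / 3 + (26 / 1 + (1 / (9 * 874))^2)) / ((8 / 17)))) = -109649816544 / 423898472777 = -0.26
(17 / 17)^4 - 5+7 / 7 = -3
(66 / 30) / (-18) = -11 / 90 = -0.12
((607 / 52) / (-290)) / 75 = -607 / 1131000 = -0.00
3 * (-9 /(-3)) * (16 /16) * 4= 36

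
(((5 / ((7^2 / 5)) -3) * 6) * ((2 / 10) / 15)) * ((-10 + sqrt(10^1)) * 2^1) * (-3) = -2928 / 245 + 1464 * sqrt(10) / 1225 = -8.17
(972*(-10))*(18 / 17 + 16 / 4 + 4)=-1496880 / 17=-88051.76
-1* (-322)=322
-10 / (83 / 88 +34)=-176 / 615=-0.29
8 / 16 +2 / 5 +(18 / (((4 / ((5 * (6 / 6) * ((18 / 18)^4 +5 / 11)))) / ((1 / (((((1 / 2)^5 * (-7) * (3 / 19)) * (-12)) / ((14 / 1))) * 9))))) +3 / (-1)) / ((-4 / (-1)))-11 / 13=772481 / 25740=30.01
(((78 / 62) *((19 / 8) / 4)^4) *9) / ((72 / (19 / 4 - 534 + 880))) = 7130774157 / 1040187392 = 6.86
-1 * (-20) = 20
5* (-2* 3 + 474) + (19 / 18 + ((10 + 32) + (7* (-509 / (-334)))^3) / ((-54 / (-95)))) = 9155982801493 / 2012024016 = 4550.63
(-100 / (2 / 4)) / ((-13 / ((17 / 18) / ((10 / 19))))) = 3230 / 117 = 27.61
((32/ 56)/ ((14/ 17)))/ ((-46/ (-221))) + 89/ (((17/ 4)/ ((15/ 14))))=493739/ 19159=25.77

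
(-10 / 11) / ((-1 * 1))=10 / 11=0.91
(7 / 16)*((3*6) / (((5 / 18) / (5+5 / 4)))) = 2835 / 16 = 177.19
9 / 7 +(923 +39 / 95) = 614923 / 665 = 924.70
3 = 3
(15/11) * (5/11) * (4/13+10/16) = 7275/12584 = 0.58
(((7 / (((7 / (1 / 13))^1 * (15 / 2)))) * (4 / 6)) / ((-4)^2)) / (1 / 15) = 1 / 156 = 0.01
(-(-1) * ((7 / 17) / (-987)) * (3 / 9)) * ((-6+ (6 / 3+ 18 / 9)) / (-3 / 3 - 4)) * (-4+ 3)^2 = -2 / 35955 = -0.00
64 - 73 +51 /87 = -244 /29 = -8.41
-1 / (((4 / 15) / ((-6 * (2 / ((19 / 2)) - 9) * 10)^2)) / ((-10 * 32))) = 120480480000 / 361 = 333740941.83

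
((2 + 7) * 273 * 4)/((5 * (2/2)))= 9828/5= 1965.60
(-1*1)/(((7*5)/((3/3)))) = -1/35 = -0.03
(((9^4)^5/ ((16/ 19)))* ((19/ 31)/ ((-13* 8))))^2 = 19262594458106975072475280037306077726659921/ 2660909056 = 7239102897813195714297753000000000.00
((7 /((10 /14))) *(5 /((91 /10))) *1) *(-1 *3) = -210 /13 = -16.15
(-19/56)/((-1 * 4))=19/224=0.08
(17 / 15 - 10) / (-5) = 1.77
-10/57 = -0.18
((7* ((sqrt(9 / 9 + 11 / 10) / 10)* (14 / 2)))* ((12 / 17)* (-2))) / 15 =-98* sqrt(210) / 2125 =-0.67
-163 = -163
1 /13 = 0.08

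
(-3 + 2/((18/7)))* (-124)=2480/9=275.56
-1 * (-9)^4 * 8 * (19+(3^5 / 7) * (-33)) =413920368 / 7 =59131481.14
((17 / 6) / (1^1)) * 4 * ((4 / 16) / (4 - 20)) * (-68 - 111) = 3043 / 96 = 31.70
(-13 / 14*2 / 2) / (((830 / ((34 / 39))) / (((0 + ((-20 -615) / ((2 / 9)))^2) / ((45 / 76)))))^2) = -244265672258001 / 1253798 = -194820594.91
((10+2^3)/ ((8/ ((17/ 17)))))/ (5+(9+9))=9/ 92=0.10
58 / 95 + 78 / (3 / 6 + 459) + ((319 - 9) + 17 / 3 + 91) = 106716466 / 261915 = 407.45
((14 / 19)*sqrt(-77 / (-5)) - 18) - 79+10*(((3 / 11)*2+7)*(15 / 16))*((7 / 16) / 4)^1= -502729 / 5632+14*sqrt(385) / 95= -86.37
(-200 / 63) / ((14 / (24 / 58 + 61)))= -178100 / 12789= -13.93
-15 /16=-0.94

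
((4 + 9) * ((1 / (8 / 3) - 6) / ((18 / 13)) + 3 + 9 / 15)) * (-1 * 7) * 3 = 10101 / 80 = 126.26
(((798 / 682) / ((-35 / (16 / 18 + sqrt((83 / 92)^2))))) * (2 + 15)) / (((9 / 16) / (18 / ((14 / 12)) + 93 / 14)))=-98675854 / 2470545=-39.94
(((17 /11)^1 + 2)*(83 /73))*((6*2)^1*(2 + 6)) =310752 /803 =386.99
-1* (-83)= 83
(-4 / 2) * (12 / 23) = -24 / 23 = -1.04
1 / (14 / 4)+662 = 4636 / 7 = 662.29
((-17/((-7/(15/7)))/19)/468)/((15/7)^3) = 119/2000700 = 0.00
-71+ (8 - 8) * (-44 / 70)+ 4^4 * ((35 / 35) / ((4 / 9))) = 505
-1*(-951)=951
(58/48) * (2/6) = 29/72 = 0.40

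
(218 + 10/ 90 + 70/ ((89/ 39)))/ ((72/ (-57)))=-3786263/ 19224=-196.96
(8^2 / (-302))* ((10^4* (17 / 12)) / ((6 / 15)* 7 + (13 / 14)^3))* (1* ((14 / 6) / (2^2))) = -32653600000 / 67135959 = -486.38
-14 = -14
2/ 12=1/ 6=0.17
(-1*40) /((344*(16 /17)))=-85 /688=-0.12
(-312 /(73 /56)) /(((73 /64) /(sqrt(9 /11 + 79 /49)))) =-159744 * sqrt(14410) /58619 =-327.13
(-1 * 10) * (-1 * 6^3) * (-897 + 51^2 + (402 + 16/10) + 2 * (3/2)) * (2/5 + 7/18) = 17982312/5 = 3596462.40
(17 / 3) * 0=0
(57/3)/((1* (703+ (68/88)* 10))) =209/7818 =0.03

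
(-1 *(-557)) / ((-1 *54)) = -557 / 54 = -10.31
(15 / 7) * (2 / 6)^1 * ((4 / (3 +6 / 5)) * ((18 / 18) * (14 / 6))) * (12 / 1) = 400 / 21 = 19.05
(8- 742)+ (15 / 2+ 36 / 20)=-7247 / 10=-724.70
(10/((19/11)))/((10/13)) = 143/19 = 7.53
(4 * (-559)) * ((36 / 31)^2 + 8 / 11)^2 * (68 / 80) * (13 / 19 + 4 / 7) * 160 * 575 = -14061336862828902400 / 14862223453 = -946112599.32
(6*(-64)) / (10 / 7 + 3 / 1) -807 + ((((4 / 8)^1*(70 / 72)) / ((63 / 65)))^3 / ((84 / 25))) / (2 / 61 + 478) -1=-3697137558006259981 / 4132220736946176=-894.71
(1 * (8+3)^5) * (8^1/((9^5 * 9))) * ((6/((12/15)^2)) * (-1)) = -4026275/177147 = -22.73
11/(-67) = -11/67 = -0.16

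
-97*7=-679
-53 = -53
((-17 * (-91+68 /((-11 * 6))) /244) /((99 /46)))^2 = 1410077876089 /158861233476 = 8.88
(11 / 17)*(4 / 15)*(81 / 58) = 0.24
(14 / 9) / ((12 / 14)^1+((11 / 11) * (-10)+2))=-49 / 225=-0.22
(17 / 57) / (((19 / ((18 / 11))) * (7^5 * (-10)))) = -51 / 333702985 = -0.00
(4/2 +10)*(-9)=-108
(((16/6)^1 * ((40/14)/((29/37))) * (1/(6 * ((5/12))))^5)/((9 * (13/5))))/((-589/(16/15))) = -606208/78690031875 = -0.00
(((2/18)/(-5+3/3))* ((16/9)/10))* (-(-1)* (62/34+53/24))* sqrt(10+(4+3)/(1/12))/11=-329* sqrt(94)/181764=-0.02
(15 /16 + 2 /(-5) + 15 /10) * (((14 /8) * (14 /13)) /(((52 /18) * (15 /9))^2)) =5822523 /35152000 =0.17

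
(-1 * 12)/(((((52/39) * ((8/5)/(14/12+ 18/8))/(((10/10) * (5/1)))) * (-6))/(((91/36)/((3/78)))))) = 1212575/1152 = 1052.58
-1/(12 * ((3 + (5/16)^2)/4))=-256/2379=-0.11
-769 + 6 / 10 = -768.40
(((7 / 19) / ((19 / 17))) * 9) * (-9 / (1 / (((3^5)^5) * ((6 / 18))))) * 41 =-111615870387754719 / 361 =-309185236531176.51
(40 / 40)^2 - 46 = -45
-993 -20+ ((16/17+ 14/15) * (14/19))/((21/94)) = -14634091/14535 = -1006.82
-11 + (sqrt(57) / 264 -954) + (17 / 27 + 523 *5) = sqrt(57) / 264 + 44567 / 27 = 1650.66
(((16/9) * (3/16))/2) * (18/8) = 3/8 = 0.38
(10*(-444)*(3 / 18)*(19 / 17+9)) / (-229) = 127280 / 3893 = 32.69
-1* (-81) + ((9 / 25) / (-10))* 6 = 10098 / 125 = 80.78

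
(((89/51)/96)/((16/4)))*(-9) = -0.04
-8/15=-0.53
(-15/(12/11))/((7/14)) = -27.50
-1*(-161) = 161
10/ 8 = 5/ 4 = 1.25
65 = 65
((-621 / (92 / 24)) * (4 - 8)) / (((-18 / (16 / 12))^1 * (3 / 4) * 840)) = -8 / 105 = -0.08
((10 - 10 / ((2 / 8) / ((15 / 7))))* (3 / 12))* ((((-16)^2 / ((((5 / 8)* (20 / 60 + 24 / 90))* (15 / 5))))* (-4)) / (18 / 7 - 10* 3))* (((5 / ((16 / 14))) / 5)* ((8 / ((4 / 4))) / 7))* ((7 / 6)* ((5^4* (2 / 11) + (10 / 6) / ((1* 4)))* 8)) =-1787329600 / 2673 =-668660.53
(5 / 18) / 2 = 5 / 36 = 0.14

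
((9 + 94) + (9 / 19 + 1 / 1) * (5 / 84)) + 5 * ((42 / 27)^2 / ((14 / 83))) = 269042 / 1539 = 174.82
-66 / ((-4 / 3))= 99 / 2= 49.50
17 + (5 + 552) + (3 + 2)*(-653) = -2691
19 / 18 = 1.06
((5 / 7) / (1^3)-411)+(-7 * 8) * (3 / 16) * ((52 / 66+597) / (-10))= 334783 / 1540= 217.39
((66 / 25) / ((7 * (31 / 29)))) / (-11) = -174 / 5425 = -0.03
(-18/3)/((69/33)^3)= -7986/12167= -0.66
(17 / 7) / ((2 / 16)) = 136 / 7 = 19.43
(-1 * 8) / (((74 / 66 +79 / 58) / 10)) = -153120 / 4753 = -32.22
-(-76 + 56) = 20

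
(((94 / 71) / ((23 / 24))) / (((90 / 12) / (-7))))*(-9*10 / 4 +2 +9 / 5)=984368 / 40825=24.11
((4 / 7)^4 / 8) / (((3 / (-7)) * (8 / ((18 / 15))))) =-8 / 1715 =-0.00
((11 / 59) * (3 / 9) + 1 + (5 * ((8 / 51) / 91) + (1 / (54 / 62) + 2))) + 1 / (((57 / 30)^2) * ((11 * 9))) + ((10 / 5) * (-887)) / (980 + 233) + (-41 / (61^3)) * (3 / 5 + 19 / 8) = 297316057655818912013 / 107774563799489506920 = 2.76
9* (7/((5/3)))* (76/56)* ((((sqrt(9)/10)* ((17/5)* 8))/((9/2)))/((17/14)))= 9576/125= 76.61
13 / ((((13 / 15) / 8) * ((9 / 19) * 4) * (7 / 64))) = 12160 / 21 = 579.05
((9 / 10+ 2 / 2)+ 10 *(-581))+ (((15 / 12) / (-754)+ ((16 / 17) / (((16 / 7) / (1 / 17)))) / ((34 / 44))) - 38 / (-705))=-12134588372917 / 2089282728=-5808.02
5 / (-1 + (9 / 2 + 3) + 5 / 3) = 30 / 49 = 0.61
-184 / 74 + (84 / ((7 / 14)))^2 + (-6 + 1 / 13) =13571699 / 481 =28215.59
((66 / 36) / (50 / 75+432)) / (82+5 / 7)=0.00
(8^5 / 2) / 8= 2048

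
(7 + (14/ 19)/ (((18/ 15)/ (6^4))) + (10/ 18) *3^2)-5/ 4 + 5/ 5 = 61373/ 76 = 807.54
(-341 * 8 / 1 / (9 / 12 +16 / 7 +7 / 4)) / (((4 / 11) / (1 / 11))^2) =-2387 / 67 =-35.63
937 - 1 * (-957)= 1894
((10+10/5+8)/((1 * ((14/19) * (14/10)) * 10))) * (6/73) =570/3577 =0.16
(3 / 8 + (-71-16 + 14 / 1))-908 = -7845 / 8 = -980.62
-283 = -283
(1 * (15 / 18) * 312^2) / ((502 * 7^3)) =40560 / 86093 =0.47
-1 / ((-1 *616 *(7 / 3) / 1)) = 3 / 4312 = 0.00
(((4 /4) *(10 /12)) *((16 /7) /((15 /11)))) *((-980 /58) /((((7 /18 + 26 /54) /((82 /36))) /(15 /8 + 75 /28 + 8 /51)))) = -60673030 /208539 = -290.94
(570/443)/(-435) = -38/12847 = -0.00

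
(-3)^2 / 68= 9 / 68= 0.13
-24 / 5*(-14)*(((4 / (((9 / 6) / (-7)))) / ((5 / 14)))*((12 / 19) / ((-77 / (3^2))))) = 259.28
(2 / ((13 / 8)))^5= 1048576 / 371293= 2.82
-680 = -680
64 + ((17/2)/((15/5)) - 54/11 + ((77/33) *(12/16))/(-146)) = 1193173/19272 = 61.91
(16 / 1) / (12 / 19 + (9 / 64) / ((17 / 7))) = 330752 / 14253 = 23.21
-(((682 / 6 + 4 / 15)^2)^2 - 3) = -8530377351886 / 50625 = -168501281.02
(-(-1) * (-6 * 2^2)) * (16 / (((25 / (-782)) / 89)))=26725632 / 25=1069025.28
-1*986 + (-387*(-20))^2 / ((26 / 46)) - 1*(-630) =1377870172 / 13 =105990013.23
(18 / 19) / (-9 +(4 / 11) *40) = 198 / 1159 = 0.17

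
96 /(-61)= -96 /61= -1.57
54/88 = 27/44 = 0.61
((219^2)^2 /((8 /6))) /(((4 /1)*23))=6900772563 /368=18752099.36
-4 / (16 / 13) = -13 / 4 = -3.25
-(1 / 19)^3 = -0.00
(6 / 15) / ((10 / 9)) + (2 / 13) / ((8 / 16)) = 0.67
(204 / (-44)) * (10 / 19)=-510 / 209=-2.44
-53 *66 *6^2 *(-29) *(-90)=-328672080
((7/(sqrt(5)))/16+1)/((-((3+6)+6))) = -0.08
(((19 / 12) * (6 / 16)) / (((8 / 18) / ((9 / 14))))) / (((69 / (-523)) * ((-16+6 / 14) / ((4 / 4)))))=0.42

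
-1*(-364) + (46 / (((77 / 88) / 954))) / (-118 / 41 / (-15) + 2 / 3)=4526138 / 77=58781.01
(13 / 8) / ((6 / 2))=0.54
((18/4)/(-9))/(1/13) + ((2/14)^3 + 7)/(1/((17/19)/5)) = -341937/65170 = -5.25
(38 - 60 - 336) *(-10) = 3580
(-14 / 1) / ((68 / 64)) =-224 / 17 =-13.18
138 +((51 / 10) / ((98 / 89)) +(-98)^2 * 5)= 47199379 / 980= 48162.63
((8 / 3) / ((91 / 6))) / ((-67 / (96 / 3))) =-512 / 6097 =-0.08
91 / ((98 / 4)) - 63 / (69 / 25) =-3077 / 161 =-19.11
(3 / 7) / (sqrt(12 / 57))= 3 *sqrt(19) / 14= 0.93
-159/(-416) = 159/416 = 0.38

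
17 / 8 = 2.12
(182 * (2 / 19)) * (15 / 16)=1365 / 76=17.96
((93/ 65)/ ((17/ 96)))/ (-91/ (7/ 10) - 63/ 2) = -17856/ 356915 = -0.05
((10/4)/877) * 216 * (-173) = -93420/877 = -106.52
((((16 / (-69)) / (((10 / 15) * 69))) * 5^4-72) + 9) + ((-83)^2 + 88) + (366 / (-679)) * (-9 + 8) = 7447525564 / 1077573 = 6911.39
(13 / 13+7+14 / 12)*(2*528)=9680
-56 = -56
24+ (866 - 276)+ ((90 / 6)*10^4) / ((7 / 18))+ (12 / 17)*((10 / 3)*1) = 386330.64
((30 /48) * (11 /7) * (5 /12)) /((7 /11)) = 3025 /4704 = 0.64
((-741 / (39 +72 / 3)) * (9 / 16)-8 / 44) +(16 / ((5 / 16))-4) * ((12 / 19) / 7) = -297193 / 117040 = -2.54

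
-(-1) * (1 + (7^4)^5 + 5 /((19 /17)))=1516053059654628123 /19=79792266297612006.47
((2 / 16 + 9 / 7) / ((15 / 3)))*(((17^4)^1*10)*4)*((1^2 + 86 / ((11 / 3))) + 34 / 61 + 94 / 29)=3627542453179 / 136213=26631396.81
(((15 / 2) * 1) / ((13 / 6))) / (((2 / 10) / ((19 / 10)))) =855 / 26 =32.88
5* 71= 355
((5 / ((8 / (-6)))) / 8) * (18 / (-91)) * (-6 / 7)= -405 / 5096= -0.08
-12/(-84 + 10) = 6/37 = 0.16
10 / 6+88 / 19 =359 / 57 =6.30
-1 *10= -10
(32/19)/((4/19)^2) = 38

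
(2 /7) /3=2 /21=0.10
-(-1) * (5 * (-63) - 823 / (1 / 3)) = -2784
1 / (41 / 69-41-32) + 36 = 35.99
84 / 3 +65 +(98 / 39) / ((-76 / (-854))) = 89836 / 741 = 121.24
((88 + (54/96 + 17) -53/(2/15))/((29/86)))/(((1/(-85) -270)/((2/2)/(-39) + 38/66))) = 5690835/3226366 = 1.76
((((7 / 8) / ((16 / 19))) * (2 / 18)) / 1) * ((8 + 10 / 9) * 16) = 5453 / 324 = 16.83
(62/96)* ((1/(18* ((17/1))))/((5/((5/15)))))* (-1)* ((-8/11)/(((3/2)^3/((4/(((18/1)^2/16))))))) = 992/165632445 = 0.00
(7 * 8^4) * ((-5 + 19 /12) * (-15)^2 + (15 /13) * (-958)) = -698557440 /13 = -53735187.69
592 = 592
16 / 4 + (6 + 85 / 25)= 67 / 5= 13.40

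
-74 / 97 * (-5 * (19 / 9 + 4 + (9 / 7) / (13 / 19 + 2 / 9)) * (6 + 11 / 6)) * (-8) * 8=-84362368 / 5859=-14398.77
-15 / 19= -0.79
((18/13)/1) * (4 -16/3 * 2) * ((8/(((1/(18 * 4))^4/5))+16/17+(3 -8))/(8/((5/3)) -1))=-10964533206600/4199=-2611224864.63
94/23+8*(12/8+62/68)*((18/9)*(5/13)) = 96214/5083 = 18.93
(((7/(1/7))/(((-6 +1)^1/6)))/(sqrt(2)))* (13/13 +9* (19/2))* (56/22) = -356034* sqrt(2)/55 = -9154.69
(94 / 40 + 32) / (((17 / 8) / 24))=32976 / 85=387.95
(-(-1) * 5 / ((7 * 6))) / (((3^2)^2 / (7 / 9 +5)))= 130 / 15309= 0.01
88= 88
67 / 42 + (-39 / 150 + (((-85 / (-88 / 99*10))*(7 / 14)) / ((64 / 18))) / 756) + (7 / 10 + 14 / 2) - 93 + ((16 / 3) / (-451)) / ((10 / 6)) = -81436734829 / 969830400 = -83.97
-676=-676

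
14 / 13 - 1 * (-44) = 586 / 13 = 45.08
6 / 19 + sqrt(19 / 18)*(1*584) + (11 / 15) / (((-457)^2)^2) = 3925611432299 / 12431102868285 + 292*sqrt(38) / 3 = 600.32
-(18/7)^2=-324/49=-6.61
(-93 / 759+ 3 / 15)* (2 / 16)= 49 / 5060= 0.01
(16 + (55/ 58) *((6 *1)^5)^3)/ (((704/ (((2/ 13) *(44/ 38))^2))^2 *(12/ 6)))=97783783514549/ 215881688698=452.95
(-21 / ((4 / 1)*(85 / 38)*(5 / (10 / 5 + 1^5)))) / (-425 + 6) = 1197 / 356150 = 0.00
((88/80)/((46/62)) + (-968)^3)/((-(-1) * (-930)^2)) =-208619023019/198927000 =-1048.72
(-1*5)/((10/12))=-6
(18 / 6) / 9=1 / 3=0.33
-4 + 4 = 0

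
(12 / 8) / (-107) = -0.01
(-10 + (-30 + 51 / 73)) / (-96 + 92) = 2869 / 292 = 9.83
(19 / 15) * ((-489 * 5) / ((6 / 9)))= -9291 / 2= -4645.50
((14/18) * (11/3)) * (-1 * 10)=-770/27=-28.52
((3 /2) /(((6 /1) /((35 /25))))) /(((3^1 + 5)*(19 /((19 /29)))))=7 /4640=0.00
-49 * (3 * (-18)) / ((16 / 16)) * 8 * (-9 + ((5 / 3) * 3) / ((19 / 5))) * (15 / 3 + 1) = -18543168 / 19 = -975956.21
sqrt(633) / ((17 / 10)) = 10 * sqrt(633) / 17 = 14.80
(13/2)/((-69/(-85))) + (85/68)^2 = 10565/1104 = 9.57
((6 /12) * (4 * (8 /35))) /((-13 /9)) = -144 /455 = -0.32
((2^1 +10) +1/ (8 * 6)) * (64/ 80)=9.62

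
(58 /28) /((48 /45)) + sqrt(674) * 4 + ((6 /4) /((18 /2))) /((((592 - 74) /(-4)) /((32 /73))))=3523781 /1815072 + 4 * sqrt(674)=105.79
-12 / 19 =-0.63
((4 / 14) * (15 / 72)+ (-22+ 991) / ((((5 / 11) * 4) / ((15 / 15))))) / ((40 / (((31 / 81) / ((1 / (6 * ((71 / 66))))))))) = 61590583 / 1871100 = 32.92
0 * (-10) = 0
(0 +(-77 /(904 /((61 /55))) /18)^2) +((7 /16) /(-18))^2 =16371341 /26477798400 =0.00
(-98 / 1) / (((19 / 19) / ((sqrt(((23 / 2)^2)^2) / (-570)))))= 25921 / 1140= 22.74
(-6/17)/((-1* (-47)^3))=-6/1764991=-0.00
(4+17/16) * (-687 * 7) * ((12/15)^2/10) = -389529/250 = -1558.12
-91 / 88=-1.03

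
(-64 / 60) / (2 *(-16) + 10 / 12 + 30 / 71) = 2272 / 65485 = 0.03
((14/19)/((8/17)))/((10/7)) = 833/760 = 1.10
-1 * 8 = -8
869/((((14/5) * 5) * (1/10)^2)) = 6207.14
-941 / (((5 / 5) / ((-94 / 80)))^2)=-2078669 / 1600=-1299.17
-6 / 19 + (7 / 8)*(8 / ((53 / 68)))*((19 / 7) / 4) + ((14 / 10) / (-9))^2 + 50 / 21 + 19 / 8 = 10.56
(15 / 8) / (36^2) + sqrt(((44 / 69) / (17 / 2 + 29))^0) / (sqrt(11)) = 5 / 3456 + sqrt(11) / 11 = 0.30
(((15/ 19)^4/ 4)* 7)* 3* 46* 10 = 122259375/ 130321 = 938.14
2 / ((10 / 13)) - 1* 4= -7 / 5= -1.40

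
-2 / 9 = -0.22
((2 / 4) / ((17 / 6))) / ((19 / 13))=39 / 323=0.12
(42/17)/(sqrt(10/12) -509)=-128268/26426177 -42 * sqrt(30)/26426177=-0.00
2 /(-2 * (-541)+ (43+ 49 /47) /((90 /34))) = 0.00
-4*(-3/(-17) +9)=-624/17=-36.71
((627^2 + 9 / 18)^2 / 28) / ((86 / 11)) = 6800235365891 / 9632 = 706004502.27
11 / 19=0.58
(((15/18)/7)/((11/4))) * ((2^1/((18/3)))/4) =5/1386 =0.00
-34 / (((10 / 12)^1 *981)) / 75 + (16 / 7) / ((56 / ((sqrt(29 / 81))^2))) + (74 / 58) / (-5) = -378126827 / 1568251125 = -0.24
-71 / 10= -7.10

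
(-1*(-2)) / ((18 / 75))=25 / 3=8.33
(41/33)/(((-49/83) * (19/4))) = -13612/30723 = -0.44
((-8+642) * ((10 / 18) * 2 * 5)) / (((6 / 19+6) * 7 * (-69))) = -30115 / 26082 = -1.15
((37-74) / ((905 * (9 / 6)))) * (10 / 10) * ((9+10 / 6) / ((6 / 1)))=-0.05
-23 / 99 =-0.23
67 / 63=1.06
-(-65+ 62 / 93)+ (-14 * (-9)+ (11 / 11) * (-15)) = 526 / 3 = 175.33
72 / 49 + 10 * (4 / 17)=3184 / 833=3.82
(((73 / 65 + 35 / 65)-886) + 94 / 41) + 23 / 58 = -136276521 / 154570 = -881.65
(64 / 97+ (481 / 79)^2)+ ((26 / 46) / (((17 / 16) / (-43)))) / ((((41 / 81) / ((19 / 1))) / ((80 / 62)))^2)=-20504512876578658729 / 382378773066487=-53623.56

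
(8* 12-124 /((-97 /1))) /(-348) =-2359 /8439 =-0.28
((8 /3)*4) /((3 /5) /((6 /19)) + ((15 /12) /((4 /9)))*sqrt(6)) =-194560 /420969 + 96000*sqrt(6) /140323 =1.21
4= 4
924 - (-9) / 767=708717 / 767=924.01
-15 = -15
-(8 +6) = -14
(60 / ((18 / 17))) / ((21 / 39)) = 2210 / 21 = 105.24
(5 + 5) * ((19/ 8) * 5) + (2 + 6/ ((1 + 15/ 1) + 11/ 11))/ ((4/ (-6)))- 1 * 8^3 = -26981/ 68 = -396.78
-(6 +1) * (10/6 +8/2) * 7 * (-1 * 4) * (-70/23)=-233240/69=-3380.29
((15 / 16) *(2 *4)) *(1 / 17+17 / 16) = 4575 / 544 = 8.41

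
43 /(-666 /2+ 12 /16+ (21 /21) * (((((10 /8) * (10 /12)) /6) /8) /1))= -49536 /382727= -0.13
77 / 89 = 0.87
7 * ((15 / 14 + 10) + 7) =253 / 2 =126.50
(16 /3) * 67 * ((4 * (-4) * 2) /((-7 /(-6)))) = -68608 /7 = -9801.14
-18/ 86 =-9/ 43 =-0.21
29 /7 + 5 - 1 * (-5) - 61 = -328 /7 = -46.86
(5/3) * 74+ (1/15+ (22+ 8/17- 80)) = 5599/85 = 65.87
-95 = -95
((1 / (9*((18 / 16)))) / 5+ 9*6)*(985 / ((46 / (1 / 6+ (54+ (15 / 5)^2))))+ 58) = 4258804297 / 55890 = 76199.75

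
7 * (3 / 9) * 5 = 35 / 3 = 11.67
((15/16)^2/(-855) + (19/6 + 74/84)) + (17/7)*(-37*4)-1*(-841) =485.62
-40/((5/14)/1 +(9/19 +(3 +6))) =-2128/523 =-4.07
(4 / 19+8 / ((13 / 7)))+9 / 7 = 5.80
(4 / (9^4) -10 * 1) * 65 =-4264390 / 6561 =-649.96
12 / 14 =6 / 7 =0.86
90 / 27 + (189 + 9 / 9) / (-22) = -175 / 33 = -5.30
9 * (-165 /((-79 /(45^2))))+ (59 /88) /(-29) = 38064.85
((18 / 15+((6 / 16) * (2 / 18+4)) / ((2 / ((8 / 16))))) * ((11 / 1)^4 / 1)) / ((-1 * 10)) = -11141801 / 4800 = -2321.21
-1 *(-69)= 69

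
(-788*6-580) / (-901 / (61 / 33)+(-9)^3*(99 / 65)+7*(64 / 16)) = 5261555 / 1556014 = 3.38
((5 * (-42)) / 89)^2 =44100 / 7921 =5.57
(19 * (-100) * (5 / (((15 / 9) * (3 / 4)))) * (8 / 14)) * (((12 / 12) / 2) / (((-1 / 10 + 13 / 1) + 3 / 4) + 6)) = -304000 / 2751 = -110.51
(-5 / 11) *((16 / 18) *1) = -40 / 99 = -0.40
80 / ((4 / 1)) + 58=78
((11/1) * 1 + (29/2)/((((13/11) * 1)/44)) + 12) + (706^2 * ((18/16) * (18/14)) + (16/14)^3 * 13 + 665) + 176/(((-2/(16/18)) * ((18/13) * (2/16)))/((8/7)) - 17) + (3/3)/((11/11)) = 185840395670393/257328890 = 722190.17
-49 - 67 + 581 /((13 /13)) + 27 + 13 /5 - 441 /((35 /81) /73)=-370046 /5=-74009.20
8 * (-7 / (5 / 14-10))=784 / 135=5.81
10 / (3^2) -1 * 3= -17 / 9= -1.89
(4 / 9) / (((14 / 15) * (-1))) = -10 / 21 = -0.48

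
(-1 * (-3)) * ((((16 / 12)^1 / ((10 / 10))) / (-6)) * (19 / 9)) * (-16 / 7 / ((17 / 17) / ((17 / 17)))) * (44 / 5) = 26752 / 945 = 28.31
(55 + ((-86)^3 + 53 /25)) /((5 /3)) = -47699916 /125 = -381599.33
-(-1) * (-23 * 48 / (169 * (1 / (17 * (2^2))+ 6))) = -75072 / 69121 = -1.09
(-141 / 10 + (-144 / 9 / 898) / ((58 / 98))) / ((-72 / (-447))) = -274142269 / 3125040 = -87.72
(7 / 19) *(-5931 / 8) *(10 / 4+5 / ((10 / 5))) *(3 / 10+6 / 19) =-4857489 / 5776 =-840.98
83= 83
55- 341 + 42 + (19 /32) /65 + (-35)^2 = 2040499 /2080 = 981.01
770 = 770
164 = 164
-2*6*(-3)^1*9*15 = 4860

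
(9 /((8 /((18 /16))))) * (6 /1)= 7.59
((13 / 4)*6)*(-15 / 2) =-146.25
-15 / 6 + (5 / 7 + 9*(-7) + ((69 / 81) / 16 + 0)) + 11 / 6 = -190207 / 3024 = -62.90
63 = 63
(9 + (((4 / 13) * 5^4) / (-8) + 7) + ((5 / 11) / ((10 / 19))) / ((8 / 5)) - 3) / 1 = -24021 / 2288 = -10.50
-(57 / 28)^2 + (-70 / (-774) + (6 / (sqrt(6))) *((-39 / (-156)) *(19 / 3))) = -0.18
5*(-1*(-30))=150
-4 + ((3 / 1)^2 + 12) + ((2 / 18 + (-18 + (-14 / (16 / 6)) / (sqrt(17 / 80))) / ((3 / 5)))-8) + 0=-188 / 9-35* sqrt(85) / 17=-39.87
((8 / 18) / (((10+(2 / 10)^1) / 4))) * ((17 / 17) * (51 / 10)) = 8 / 9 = 0.89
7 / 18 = 0.39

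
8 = 8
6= 6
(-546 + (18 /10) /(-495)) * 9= -1351359 /275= -4914.03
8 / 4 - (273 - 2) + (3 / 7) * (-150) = -2333 / 7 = -333.29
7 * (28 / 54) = 98 / 27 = 3.63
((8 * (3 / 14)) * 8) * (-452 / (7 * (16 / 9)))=-24408 / 49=-498.12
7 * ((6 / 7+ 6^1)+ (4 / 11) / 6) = 1598 / 33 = 48.42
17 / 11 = 1.55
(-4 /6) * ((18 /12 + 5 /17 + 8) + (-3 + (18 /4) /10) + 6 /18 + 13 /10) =-1811 /306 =-5.92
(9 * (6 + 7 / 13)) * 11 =8415 / 13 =647.31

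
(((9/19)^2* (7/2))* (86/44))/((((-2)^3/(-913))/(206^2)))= 21468616407/2888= 7433731.44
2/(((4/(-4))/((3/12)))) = -1/2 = -0.50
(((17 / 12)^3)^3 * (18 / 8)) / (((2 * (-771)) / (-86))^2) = 219268983642953 / 1363193329876992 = 0.16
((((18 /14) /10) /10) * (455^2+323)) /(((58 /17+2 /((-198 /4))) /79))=62028828081 /992950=62469.24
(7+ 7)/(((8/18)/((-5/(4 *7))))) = -5.62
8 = 8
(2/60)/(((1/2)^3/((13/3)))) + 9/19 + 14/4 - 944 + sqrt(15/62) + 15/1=-1579819/1710 + sqrt(930)/62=-923.38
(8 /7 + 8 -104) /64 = -83 /56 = -1.48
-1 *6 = -6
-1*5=-5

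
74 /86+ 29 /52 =1.42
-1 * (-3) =3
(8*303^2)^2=539449118784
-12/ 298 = -6/ 149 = -0.04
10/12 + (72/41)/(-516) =8779/10578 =0.83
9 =9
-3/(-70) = 3/70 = 0.04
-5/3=-1.67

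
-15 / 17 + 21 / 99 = -376 / 561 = -0.67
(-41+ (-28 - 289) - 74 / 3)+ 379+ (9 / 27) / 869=-3186 / 869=-3.67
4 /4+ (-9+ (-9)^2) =73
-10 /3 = -3.33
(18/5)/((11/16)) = 288/55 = 5.24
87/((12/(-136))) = -986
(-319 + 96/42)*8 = -17736/7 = -2533.71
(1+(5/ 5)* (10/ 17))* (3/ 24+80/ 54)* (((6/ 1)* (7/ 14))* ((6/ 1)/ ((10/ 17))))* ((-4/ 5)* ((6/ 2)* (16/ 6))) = -12492/ 25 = -499.68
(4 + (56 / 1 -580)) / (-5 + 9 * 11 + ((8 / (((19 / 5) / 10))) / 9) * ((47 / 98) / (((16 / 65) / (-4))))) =-1089270 / 158719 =-6.86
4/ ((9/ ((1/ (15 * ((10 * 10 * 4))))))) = 1/ 13500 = 0.00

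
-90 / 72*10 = -25 / 2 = -12.50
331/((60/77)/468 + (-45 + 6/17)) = -16897881/2279192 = -7.41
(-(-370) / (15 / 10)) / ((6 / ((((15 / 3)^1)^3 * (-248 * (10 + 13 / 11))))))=-470270000 / 33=-14250606.06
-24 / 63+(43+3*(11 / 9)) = 324 / 7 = 46.29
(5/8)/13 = 5/104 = 0.05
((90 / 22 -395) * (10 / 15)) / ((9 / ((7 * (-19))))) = 1143800 / 297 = 3851.18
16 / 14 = 8 / 7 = 1.14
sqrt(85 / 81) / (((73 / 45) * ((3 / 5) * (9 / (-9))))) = -25 * sqrt(85) / 219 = -1.05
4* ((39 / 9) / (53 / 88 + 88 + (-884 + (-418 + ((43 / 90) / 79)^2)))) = -0.01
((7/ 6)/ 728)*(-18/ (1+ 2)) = -1/ 104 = -0.01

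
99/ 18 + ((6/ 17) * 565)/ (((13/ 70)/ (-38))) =-18032369/ 442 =-40797.21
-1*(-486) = 486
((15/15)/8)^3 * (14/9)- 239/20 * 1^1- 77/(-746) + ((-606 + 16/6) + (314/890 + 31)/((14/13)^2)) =-11021241925193/18739042560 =-588.14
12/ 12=1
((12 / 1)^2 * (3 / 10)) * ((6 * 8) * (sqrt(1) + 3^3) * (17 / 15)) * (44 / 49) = 10340352 / 175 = 59087.73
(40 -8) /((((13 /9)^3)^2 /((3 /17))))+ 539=44279069203 /82055753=539.62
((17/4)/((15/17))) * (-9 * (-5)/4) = 867/16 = 54.19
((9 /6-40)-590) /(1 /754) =-473889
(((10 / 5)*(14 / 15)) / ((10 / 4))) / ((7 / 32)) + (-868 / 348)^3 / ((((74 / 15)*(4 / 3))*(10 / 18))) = -451019561 / 541435800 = -0.83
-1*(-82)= 82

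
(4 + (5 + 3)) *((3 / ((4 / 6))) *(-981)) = -52974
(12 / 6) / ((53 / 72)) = 144 / 53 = 2.72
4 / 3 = 1.33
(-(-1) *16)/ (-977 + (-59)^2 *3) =8/ 4733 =0.00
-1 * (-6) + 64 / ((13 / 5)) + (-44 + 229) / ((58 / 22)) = 37997 / 377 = 100.79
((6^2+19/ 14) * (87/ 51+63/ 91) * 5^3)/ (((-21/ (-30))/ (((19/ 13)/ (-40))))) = -329163125/ 563108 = -584.55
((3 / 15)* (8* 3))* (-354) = -8496 / 5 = -1699.20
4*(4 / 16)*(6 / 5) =6 / 5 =1.20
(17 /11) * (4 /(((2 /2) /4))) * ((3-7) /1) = -1088 /11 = -98.91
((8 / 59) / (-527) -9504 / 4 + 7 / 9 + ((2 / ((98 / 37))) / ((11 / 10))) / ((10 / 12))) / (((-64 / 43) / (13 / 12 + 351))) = 65064294042793825 / 115839085824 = 561678.24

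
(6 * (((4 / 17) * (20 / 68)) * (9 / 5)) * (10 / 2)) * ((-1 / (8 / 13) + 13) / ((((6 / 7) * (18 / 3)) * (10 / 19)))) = 36309 / 2312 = 15.70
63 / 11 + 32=415 / 11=37.73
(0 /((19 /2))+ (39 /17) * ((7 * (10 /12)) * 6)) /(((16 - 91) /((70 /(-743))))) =1274 /12631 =0.10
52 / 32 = 13 / 8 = 1.62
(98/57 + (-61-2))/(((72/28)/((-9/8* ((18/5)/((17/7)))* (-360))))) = -4621239/323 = -14307.24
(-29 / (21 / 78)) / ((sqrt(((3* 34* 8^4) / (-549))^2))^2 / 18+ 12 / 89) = -10112907753 / 3020700067994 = -0.00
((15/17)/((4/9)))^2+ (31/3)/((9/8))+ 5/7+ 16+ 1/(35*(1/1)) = 130519873/4369680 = 29.87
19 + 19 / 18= 361 / 18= 20.06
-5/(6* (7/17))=-85/42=-2.02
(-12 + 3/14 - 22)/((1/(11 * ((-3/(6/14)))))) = 5203/2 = 2601.50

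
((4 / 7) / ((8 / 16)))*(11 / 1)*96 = 8448 / 7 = 1206.86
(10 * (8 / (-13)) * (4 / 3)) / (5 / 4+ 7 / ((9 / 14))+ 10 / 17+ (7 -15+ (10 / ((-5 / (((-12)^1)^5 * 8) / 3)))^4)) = -13056 / 32382818117129090863393836060821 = -0.00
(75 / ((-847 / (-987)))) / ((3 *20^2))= 141 / 1936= 0.07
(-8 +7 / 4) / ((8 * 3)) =-0.26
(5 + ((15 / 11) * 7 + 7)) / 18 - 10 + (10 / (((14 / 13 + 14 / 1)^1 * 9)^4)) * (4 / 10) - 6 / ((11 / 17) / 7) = -1962754248125989 / 26627292990144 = -73.71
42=42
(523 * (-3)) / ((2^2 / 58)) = -45501 / 2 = -22750.50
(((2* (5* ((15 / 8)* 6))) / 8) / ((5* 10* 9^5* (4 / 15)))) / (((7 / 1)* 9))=5 / 17635968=0.00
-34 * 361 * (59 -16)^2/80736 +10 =-10943633/40368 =-271.10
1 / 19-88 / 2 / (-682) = 69 / 589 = 0.12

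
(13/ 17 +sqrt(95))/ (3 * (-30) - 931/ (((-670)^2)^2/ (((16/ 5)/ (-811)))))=-51070497284375 * sqrt(95)/ 4596344755592819 - 663916464696875/ 78137860845077923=-0.12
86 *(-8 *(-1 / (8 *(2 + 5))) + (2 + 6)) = 4902 / 7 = 700.29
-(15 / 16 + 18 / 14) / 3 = -83 / 112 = -0.74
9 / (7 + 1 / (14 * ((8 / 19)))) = 1008 / 803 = 1.26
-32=-32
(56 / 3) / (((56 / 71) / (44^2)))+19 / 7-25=961724 / 21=45796.38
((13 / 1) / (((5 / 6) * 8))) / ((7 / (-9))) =-351 / 140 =-2.51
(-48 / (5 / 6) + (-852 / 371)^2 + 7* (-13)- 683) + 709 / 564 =-320248574167 / 388147620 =-825.07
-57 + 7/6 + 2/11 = -3673/66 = -55.65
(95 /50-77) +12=-631 /10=-63.10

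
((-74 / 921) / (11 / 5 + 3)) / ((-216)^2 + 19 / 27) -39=-196075872084 / 5027586421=-39.00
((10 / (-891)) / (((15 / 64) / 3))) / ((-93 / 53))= 6784 / 82863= 0.08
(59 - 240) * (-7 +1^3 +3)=543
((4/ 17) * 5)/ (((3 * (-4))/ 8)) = -40/ 51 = -0.78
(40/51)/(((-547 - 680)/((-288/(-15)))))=-256/20859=-0.01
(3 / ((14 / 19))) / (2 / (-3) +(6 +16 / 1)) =171 / 896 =0.19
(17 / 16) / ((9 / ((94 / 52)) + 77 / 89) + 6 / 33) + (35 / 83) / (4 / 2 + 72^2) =168426454479 / 954749362544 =0.18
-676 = -676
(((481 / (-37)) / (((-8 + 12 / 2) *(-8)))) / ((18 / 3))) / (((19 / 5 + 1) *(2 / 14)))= -455 / 2304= -0.20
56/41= 1.37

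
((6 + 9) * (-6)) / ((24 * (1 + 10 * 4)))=-15 / 164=-0.09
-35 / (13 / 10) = -350 / 13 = -26.92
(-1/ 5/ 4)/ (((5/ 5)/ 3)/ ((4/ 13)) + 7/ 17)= -51/ 1525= -0.03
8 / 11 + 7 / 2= 93 / 22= 4.23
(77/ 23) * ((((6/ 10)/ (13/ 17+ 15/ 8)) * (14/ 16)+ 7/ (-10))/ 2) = -138523/ 165140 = -0.84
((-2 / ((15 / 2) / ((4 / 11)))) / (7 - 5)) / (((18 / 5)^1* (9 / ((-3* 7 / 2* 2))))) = 28 / 891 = 0.03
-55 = -55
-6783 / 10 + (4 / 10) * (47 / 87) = -589933 / 870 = -678.08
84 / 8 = 10.50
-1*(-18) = 18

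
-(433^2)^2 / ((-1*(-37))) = -35152125121 / 37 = -950057435.70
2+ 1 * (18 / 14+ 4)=51 / 7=7.29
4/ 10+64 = 322/ 5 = 64.40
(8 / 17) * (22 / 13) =176 / 221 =0.80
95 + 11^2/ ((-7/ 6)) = -61/ 7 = -8.71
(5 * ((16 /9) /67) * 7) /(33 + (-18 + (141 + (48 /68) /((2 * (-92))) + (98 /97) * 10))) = 6068320 /1085339097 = 0.01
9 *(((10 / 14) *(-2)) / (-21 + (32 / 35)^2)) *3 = 47250 / 24701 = 1.91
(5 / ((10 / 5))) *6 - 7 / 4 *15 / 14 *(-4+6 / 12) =345 / 16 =21.56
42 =42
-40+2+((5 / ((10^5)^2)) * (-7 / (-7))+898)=1720000000001 / 2000000000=860.00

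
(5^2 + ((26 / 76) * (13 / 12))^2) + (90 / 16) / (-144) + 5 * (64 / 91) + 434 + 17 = 18150710399 / 37844352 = 479.61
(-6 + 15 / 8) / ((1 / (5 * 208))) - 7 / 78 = -334627 / 78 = -4290.09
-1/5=-0.20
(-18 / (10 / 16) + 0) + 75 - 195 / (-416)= 7467 / 160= 46.67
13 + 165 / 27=172 / 9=19.11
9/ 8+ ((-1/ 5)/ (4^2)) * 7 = 83/ 80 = 1.04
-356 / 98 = -178 / 49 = -3.63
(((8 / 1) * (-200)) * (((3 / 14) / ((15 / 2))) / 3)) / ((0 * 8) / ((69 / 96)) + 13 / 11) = -3520 / 273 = -12.89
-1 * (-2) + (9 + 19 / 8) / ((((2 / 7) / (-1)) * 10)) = -317 / 160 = -1.98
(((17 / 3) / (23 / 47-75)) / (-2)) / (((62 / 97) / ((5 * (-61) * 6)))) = -1390495 / 12772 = -108.87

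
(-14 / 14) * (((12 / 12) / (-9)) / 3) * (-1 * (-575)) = 575 / 27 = 21.30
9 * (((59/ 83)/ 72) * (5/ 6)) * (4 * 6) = 295/ 166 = 1.78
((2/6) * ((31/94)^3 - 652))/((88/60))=-2707554885/18272848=-148.17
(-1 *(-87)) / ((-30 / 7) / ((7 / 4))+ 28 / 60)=-63945 / 1457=-43.89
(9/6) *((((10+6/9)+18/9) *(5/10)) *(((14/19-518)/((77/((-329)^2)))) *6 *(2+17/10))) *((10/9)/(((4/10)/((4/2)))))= -9371505780/11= -851955070.91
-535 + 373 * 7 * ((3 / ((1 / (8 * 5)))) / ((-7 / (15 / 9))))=-75135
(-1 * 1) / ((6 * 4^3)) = -1 / 384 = -0.00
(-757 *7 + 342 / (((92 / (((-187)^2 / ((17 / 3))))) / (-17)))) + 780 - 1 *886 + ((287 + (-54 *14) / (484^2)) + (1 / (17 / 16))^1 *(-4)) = -395102.14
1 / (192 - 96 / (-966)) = 0.01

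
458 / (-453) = -458 / 453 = -1.01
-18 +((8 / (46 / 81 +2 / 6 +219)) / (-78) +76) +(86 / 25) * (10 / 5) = 93895283 / 1447225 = 64.88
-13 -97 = -110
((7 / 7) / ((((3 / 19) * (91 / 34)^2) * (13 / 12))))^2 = 7718676736 / 11589168409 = 0.67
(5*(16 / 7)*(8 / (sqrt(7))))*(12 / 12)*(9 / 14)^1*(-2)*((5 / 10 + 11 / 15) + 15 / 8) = -17904*sqrt(7) / 343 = -138.10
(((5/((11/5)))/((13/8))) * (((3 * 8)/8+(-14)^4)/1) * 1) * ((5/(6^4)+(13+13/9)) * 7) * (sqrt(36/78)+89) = 125894260625 * sqrt(78)/301158+11204589195625/23166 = 487357226.26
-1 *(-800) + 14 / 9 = 7214 / 9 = 801.56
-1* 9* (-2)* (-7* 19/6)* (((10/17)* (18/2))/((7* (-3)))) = 1710/17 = 100.59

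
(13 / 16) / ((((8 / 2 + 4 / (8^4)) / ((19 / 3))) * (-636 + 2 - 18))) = -3952 / 2003433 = -0.00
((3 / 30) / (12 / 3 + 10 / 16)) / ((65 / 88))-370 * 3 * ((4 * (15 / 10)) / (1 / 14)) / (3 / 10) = -3737369648 / 12025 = -310799.97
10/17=0.59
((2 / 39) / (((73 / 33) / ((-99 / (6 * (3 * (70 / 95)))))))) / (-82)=0.00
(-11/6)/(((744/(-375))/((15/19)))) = 6875/9424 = 0.73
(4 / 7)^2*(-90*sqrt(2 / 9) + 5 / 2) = 40 / 49- 480*sqrt(2) / 49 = -13.04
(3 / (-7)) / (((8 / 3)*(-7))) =9 / 392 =0.02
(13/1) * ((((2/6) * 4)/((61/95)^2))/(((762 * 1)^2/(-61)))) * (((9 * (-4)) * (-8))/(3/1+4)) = -3754400/20661249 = -0.18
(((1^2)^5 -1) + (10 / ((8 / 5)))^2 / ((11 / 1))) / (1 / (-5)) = -3125 / 176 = -17.76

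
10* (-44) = -440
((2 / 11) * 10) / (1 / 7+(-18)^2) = 140 / 24959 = 0.01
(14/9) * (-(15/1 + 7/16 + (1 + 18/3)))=-2513/72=-34.90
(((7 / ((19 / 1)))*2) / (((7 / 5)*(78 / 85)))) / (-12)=-425 / 8892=-0.05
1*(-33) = -33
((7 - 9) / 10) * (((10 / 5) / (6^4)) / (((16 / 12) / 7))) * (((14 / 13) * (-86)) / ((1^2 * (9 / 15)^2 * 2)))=10535 / 50544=0.21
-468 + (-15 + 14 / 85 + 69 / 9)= -121168 / 255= -475.17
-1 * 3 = -3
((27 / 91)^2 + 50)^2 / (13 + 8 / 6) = 516124856523 / 2948723323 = 175.03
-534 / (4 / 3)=-801 / 2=-400.50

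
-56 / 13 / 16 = -7 / 26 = -0.27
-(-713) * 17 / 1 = 12121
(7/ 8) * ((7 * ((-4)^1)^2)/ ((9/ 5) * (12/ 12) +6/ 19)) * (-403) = -3751930/ 201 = -18666.32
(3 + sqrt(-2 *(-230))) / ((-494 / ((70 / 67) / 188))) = -35 *sqrt(115) / 1555606 - 105 / 3111212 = -0.00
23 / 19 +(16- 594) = -576.79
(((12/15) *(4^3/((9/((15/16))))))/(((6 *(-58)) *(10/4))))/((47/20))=-32/12267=-0.00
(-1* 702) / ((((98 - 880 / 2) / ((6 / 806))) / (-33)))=-297 / 589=-0.50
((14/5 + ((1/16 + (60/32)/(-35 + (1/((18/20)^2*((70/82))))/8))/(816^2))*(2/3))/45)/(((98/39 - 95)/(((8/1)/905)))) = -22968100857221/3862066034332512000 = -0.00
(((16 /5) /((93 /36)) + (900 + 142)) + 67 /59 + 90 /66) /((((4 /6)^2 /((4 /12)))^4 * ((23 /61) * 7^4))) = 0.37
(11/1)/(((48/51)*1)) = 187/16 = 11.69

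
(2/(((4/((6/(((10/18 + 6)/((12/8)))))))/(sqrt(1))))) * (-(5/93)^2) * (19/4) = -4275/453592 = -0.01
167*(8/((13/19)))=25384/13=1952.62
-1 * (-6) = 6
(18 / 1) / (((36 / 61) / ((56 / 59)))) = 1708 / 59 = 28.95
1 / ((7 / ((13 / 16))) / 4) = 13 / 28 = 0.46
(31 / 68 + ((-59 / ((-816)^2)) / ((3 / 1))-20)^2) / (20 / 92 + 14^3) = 36752504480157887 / 251854371137323008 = 0.15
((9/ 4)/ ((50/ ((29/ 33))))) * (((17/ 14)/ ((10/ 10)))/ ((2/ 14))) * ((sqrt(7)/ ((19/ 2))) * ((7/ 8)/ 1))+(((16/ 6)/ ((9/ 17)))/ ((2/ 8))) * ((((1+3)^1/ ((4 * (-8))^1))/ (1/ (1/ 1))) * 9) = -68/ 3+10353 * sqrt(7)/ 334400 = -22.58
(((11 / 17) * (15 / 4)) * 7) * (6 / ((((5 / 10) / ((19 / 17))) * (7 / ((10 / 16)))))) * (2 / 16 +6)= 124.58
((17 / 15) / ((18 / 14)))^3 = 1685159 / 2460375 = 0.68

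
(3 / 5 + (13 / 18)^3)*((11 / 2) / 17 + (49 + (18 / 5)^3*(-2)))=-1774850477 / 41310000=-42.96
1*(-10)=-10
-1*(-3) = 3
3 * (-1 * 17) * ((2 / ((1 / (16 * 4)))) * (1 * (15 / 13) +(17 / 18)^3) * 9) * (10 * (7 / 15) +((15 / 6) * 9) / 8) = -877191.78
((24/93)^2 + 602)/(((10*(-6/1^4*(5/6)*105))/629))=-60655099/840875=-72.13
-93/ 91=-1.02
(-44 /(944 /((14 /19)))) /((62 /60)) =-1155 /34751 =-0.03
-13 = -13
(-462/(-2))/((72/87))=2233/8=279.12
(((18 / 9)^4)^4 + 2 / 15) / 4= 491521 / 30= 16384.03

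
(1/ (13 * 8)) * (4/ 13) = 0.00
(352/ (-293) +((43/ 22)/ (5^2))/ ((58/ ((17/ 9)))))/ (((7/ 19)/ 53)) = -14507276017/ 84120300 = -172.46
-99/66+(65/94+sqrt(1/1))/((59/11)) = -3285/2773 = -1.18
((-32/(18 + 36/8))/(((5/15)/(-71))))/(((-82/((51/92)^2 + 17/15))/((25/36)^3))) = -8116320625/4553648928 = -1.78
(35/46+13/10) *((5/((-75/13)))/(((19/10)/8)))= -16432/2185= -7.52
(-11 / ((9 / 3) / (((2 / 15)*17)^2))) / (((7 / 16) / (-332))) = 67547392 / 4725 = 14295.74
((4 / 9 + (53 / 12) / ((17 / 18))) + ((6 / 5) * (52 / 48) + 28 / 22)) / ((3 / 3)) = 64742 / 8415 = 7.69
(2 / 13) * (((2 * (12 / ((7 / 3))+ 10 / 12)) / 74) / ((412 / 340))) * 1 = 21335 / 1040403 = 0.02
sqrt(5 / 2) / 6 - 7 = -7 + sqrt(10) / 12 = -6.74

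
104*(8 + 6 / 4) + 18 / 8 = 990.25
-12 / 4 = -3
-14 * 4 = -56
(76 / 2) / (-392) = -19 / 196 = -0.10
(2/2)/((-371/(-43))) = 43/371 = 0.12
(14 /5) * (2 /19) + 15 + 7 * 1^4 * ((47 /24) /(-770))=766291 /50160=15.28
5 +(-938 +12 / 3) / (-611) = 3989 / 611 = 6.53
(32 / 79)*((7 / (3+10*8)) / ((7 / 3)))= 96 / 6557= 0.01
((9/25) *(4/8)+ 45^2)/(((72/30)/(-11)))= -371283/40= -9282.08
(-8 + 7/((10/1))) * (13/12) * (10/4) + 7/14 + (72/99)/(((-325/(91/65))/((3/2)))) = -16538407/858000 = -19.28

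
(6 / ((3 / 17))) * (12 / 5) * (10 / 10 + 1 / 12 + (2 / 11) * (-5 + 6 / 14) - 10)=-306238 / 385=-795.42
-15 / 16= -0.94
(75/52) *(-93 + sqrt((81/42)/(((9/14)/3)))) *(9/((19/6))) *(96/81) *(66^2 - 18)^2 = -2032370352000/247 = -8228220048.58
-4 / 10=-2 / 5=-0.40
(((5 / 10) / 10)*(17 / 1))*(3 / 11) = 0.23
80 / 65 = 16 / 13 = 1.23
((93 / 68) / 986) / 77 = 93 / 5162696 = 0.00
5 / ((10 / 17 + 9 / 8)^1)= 2.92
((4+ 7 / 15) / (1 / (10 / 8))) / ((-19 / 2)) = -67 / 114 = -0.59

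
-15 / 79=-0.19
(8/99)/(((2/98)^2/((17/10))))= 329.83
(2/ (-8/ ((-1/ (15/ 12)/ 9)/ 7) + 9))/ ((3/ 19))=38/ 1917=0.02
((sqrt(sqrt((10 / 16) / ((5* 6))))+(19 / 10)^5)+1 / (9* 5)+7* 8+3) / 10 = 3^(3 / 4) / 60+75404891 / 9000000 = 8.42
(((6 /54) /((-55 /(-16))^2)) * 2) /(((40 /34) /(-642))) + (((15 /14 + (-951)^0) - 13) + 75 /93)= -401430551 /19692750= -20.38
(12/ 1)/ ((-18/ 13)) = -26/ 3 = -8.67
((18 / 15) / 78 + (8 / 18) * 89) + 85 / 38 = 929387 / 22230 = 41.81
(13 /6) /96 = 13 /576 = 0.02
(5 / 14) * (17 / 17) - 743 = -742.64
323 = 323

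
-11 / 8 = -1.38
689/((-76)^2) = 689/5776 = 0.12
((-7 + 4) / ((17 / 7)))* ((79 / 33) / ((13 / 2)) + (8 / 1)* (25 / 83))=-692398 / 201773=-3.43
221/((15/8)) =1768/15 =117.87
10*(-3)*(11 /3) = -110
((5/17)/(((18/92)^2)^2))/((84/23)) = 128726860/2342277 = 54.96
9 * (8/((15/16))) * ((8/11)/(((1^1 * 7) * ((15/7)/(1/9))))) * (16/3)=16384/7425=2.21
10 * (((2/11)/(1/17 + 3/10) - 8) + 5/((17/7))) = -619910/11407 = -54.34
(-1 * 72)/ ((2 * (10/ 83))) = -1494/ 5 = -298.80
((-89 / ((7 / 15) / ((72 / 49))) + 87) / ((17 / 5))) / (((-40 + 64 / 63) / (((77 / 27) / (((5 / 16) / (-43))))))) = -572.08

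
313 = 313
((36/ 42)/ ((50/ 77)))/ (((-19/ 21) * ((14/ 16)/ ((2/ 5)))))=-1584/ 2375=-0.67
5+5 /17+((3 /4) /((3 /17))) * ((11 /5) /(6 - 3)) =8579 /1020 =8.41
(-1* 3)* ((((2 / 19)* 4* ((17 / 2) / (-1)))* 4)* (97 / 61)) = 79152 / 1159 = 68.29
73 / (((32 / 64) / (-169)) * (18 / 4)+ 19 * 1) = 49348 / 12835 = 3.84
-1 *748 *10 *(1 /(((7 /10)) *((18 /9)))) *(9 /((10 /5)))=-168300 /7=-24042.86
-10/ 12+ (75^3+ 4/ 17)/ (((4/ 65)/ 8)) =5594065535/ 102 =54843779.75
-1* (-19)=19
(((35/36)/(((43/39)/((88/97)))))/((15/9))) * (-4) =-1.92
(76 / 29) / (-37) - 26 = -27974 / 1073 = -26.07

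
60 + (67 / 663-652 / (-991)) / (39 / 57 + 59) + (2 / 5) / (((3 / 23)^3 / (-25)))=-473259516359 / 106439346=-4446.28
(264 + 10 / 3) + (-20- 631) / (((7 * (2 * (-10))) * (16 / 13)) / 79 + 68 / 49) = 4825921 / 4436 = 1087.90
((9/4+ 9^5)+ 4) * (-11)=-2598431/4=-649607.75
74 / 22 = 37 / 11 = 3.36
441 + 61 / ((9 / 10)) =508.78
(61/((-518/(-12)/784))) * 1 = 40992/37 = 1107.89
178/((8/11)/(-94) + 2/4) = 184052/509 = 361.60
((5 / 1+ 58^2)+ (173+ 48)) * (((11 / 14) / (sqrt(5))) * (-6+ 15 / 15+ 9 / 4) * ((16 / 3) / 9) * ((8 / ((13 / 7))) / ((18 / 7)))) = -4865168 * sqrt(5) / 3159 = -3443.76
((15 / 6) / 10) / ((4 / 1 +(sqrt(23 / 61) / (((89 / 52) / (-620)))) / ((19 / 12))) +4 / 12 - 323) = -0.00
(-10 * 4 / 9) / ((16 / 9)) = -5 / 2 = -2.50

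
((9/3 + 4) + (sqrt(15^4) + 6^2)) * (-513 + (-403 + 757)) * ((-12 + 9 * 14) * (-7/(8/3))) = 12751641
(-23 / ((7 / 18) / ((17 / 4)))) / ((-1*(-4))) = -3519 / 56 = -62.84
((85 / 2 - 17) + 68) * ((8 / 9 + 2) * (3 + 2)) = 12155 / 9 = 1350.56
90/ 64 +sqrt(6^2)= 237/ 32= 7.41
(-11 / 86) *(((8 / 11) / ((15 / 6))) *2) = -16 / 215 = -0.07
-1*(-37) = 37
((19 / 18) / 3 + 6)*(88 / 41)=15092 / 1107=13.63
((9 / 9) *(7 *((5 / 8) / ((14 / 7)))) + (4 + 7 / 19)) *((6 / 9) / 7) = 1993 / 3192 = 0.62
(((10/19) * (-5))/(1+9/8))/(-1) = 400/323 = 1.24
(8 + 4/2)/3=10/3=3.33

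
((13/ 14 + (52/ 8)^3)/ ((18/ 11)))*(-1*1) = -169741/ 1008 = -168.39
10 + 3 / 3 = 11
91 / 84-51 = -599 / 12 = -49.92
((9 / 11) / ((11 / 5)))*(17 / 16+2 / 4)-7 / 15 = 0.11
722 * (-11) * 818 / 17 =-6496556 / 17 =-382150.35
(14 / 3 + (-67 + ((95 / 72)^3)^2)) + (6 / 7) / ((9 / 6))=-55084472814521 / 975198486528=-56.49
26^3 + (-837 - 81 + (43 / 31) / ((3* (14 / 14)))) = 1549237 / 93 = 16658.46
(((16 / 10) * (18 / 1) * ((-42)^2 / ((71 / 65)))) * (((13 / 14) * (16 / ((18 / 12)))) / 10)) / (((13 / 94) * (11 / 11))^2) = 855042048 / 355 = 2408569.15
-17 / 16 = -1.06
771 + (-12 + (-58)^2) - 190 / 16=32889 / 8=4111.12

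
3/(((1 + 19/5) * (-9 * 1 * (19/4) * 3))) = -5/1026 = -0.00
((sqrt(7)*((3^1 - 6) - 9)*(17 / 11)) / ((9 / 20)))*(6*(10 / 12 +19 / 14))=-125120*sqrt(7) / 231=-1433.06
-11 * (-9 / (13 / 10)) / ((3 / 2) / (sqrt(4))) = 1320 / 13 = 101.54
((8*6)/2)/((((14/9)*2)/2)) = 108/7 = 15.43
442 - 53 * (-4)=654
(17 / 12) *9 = 12.75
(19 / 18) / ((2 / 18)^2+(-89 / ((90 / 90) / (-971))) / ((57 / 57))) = 171 / 13999880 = 0.00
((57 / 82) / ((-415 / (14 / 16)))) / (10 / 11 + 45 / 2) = -4389 / 70101800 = -0.00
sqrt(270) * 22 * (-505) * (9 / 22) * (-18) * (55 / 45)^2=366630 * sqrt(30)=2008115.21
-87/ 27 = -29/ 9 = -3.22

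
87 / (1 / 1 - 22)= -29 / 7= -4.14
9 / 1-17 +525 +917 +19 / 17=24397 / 17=1435.12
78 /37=2.11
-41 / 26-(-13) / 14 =-59 / 91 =-0.65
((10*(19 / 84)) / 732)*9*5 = 475 / 3416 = 0.14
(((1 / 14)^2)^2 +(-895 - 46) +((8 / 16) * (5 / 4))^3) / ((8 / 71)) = -82110252885 / 9834496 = -8349.21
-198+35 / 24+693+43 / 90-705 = -74903 / 360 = -208.06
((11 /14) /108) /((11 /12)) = 1 /126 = 0.01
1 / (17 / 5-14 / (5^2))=0.35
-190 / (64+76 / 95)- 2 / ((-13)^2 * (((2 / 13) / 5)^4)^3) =-2726205527287354002025 / 165888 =-16434012871861460.76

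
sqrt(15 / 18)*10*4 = 20*sqrt(30) / 3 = 36.51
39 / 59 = 0.66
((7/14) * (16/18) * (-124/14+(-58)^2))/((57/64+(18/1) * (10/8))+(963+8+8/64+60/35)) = 6012416/4016799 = 1.50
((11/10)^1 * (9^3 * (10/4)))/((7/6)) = 24057/14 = 1718.36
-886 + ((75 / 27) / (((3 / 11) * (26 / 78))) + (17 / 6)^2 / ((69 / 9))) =-707441 / 828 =-854.40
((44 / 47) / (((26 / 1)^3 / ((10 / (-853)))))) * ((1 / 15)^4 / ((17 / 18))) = -22 / 1684528603875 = -0.00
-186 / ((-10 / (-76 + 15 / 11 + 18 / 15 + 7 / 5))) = -368466 / 275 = -1339.88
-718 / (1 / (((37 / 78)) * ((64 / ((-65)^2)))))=-850112 / 164775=-5.16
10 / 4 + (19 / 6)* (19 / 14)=571 / 84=6.80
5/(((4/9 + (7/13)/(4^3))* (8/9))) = 12.42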